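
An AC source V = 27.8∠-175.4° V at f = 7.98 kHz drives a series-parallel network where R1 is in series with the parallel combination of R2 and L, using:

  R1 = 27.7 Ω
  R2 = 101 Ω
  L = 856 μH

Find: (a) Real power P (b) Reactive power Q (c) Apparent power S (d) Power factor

Step 1 — Angular frequency: ω = 2π·f = 2π·7980 = 5.014e+04 rad/s.
Step 2 — Component impedances:
  R1: Z = R = 27.7 Ω
  R2: Z = R = 101 Ω
  L: Z = jωL = j·5.014e+04·0.000856 = 0 + j42.92 Ω
Step 3 — Parallel branch: R2 || L = 1/(1/R2 + 1/L) = 15.45 + j36.35 Ω.
Step 4 — Series with R1: Z_total = R1 + (R2 || L) = 43.15 + j36.35 Ω = 56.42∠40.1° Ω.
Step 5 — Source phasor: V = 27.8∠-175.4° V = -27.71 - j2.23 V.
Step 6 — Current: I = V / Z = -0.401 + j0.2862 A = 0.4927∠144.5° A.
Step 7 — Complex power: S = V·I* = 10.48 + j8.826 VA.
Step 8 — Real power: P = Re(S) = 10.48 W.
Step 9 — Reactive power: Q = Im(S) = 8.826 VAR.
Step 10 — Apparent power: |S| = 13.7 VA.
Step 11 — Power factor: PF = P/|S| = 0.7647 (lagging).

(a) P = 10.48 W  (b) Q = 8.826 VAR  (c) S = 13.7 VA  (d) PF = 0.7647 (lagging)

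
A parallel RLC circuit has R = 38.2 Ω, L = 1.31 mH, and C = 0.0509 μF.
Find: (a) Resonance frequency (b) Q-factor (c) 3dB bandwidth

Step 1 — Resonance: ω₀ = 1/√(LC) = 1/√(0.00131·5.09e-08) = 1.225e+05 rad/s.
Step 2 — f₀ = ω₀/(2π) = 1.949e+04 Hz.
Step 3 — Parallel Q: Q = R/(ω₀L) = 38.2/(1.225e+05·0.00131) = 0.2381.
Step 4 — Bandwidth: Δω = ω₀/Q = 5.143e+05 rad/s; BW = Δω/(2π) = 8.185e+04 Hz.

(a) f₀ = 1.949e+04 Hz  (b) Q = 0.2381  (c) BW = 8.185e+04 Hz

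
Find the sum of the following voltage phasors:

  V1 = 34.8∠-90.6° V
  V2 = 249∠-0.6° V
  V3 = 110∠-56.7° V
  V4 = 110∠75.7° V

Step 1 — Convert each phasor to rectangular form:
  V1 = 34.8·(cos(-90.6°) + j·sin(-90.6°)) = -0.3644 - j34.8 V
  V2 = 249·(cos(-0.6°) + j·sin(-0.6°)) = 249 - j2.607 V
  V3 = 110·(cos(-56.7°) + j·sin(-56.7°)) = 60.39 - j91.94 V
  V4 = 110·(cos(75.7°) + j·sin(75.7°)) = 27.17 + j106.6 V
Step 2 — Sum components: V_total = 336.2 - j22.75 V.
Step 3 — Convert to polar: |V_total| = 337 V, ∠V_total = -3.9°.

V_total = 337∠-3.9° V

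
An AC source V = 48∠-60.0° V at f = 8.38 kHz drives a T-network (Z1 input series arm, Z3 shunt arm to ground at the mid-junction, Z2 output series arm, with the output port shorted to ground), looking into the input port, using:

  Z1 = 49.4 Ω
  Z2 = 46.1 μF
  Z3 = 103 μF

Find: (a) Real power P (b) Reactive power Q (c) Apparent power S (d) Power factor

Step 1 — Angular frequency: ω = 2π·f = 2π·8380 = 5.265e+04 rad/s.
Step 2 — Component impedances:
  Z1: Z = R = 49.4 Ω
  Z2: Z = 1/(jωC) = -j/(ω·C) = 0 - j0.412 Ω
  Z3: Z = 1/(jωC) = -j/(ω·C) = 0 - j0.1844 Ω
Step 3 — With the output port shorted to ground, the output series arm Z2 runs from the junction to ground; the shunt arm Z3 also runs from the junction to ground. They appear in parallel: Z3 || Z2 = 0 - j0.1274 Ω.
Step 4 — Series with input arm Z1: Z_in = Z1 + (Z3 || Z2) = 49.4 - j0.1274 Ω = 49.4∠-0.1° Ω.
Step 5 — Source phasor: V = 48∠-60.0° V = 24 - j41.57 V.
Step 6 — Current: I = V / Z = 0.488 - j0.8402 A = 0.9717∠-59.9° A.
Step 7 — Complex power: S = V·I* = 46.64 - j0.1203 VA.
Step 8 — Real power: P = Re(S) = 46.64 W.
Step 9 — Reactive power: Q = Im(S) = -0.1203 VAR.
Step 10 — Apparent power: |S| = 46.64 VA.
Step 11 — Power factor: PF = P/|S| = 1 (leading).

(a) P = 46.64 W  (b) Q = -0.1203 VAR  (c) S = 46.64 VA  (d) PF = 1 (leading)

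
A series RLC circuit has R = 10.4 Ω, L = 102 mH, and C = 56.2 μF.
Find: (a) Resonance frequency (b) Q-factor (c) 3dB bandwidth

Step 1 — Resonance condition Im(Z)=0 gives ω₀ = 1/√(LC).
Step 2 — ω₀ = 1/√(0.102·5.62e-05) = 417.7 rad/s.
Step 3 — f₀ = ω₀/(2π) = 66.47 Hz.
Step 4 — Series Q: Q = ω₀L/R = 417.7·0.102/10.4 = 4.096.
Step 5 — 3dB bandwidth: Δω = ω₀/Q = 102 rad/s; BW = Δω/(2π) = 16.23 Hz.

(a) f₀ = 66.47 Hz  (b) Q = 4.096  (c) BW = 16.23 Hz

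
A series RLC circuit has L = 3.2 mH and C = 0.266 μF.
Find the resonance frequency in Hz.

Step 1 — Resonance condition Im(Z)=0 gives ω₀ = 1/√(LC).
Step 2 — ω₀ = 1/√(0.0032·2.66e-07) = 3.428e+04 rad/s.
Step 3 — f₀ = ω₀/(2π) = 5455 Hz.

f₀ = 5455 Hz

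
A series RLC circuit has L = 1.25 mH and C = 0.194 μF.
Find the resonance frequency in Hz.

Step 1 — Resonance condition Im(Z)=0 gives ω₀ = 1/√(LC).
Step 2 — ω₀ = 1/√(0.00125·1.94e-07) = 6.422e+04 rad/s.
Step 3 — f₀ = ω₀/(2π) = 1.022e+04 Hz.

f₀ = 1.022e+04 Hz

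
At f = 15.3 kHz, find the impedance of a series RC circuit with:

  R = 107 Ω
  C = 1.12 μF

Step 1 — Angular frequency: ω = 2π·f = 2π·1.53e+04 = 9.613e+04 rad/s.
Step 2 — Component impedances:
  R: Z = R = 107 Ω
  C: Z = 1/(jωC) = -j/(ω·C) = 0 - j9.288 Ω
Step 3 — Series combination: Z_total = R + C = 107 - j9.288 Ω = 107.4∠-5.0° Ω.

Z = 107 - j9.288 Ω = 107.4∠-5.0° Ω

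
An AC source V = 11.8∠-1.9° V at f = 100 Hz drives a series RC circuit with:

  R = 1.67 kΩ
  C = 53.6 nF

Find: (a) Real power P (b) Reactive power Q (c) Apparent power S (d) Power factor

Step 1 — Angular frequency: ω = 2π·f = 2π·100 = 628.3 rad/s.
Step 2 — Component impedances:
  R: Z = R = 1670 Ω
  C: Z = 1/(jωC) = -j/(ω·C) = 0 - j2.969e+04 Ω
Step 3 — Series combination: Z_total = R + C = 1670 - j2.969e+04 Ω = 2.974e+04∠-86.8° Ω.
Step 4 — Source phasor: V = 11.8∠-1.9° V = 11.79 - j0.3912 V.
Step 5 — Current: I = V / Z = 3.54e-05 + j0.0003952 A = 0.0003968∠84.9° A.
Step 6 — Complex power: S = V·I* = 0.0002629 - j0.004675 VA.
Step 7 — Real power: P = Re(S) = 0.0002629 W.
Step 8 — Reactive power: Q = Im(S) = -0.004675 VAR.
Step 9 — Apparent power: |S| = 0.004682 VA.
Step 10 — Power factor: PF = P/|S| = 0.05615 (leading).

(a) P = 0.0002629 W  (b) Q = -0.004675 VAR  (c) S = 0.004682 VA  (d) PF = 0.05615 (leading)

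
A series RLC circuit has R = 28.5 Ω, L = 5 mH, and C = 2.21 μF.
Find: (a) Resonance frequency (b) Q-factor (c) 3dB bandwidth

Step 1 — Resonance condition Im(Z)=0 gives ω₀ = 1/√(LC).
Step 2 — ω₀ = 1/√(0.005·2.21e-06) = 9513 rad/s.
Step 3 — f₀ = ω₀/(2π) = 1514 Hz.
Step 4 — Series Q: Q = ω₀L/R = 9513·0.005/28.5 = 1.669.
Step 5 — 3dB bandwidth: Δω = ω₀/Q = 5700 rad/s; BW = Δω/(2π) = 907.2 Hz.

(a) f₀ = 1514 Hz  (b) Q = 1.669  (c) BW = 907.2 Hz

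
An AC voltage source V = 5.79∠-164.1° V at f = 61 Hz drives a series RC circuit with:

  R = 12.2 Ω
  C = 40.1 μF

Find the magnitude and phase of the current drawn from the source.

Step 1 — Angular frequency: ω = 2π·f = 2π·61 = 383.3 rad/s.
Step 2 — Component impedances:
  R: Z = R = 12.2 Ω
  C: Z = 1/(jωC) = -j/(ω·C) = 0 - j65.06 Ω
Step 3 — Series combination: Z_total = R + C = 12.2 - j65.06 Ω = 66.2∠-79.4° Ω.
Step 4 — Source phasor: V = 5.79∠-164.1° V = -5.568 - j1.586 V.
Step 5 — Ohm's law: I = V / Z_total = (-5.568 - j1.586) / (12.2 - j65.06) = 0.008049 - j0.08709 A.
Step 6 — Convert to polar: |I| = 0.08746 A, ∠I = -84.7°.

I = 0.08746∠-84.7° A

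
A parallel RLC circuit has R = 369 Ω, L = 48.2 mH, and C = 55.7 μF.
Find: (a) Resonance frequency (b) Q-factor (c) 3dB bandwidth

Step 1 — Resonance: ω₀ = 1/√(LC) = 1/√(0.0482·5.57e-05) = 610.3 rad/s.
Step 2 — f₀ = ω₀/(2π) = 97.13 Hz.
Step 3 — Parallel Q: Q = R/(ω₀L) = 369/(610.3·0.0482) = 12.54.
Step 4 — Bandwidth: Δω = ω₀/Q = 48.65 rad/s; BW = Δω/(2π) = 7.744 Hz.

(a) f₀ = 97.13 Hz  (b) Q = 12.54  (c) BW = 7.744 Hz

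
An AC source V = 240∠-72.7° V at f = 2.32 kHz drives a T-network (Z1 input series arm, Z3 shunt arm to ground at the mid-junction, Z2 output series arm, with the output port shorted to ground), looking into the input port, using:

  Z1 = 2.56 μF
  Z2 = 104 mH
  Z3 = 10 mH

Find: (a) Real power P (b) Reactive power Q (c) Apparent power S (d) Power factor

Step 1 — Angular frequency: ω = 2π·f = 2π·2320 = 1.458e+04 rad/s.
Step 2 — Component impedances:
  Z1: Z = 1/(jωC) = -j/(ω·C) = 0 - j26.8 Ω
  Z2: Z = jωL = j·1.458e+04·0.104 = 0 + j1516 Ω
  Z3: Z = jωL = j·1.458e+04·0.01 = 0 + j145.8 Ω
Step 3 — With the output port shorted to ground, the output series arm Z2 runs from the junction to ground; the shunt arm Z3 also runs from the junction to ground. They appear in parallel: Z3 || Z2 = 0 + j133 Ω.
Step 4 — Series with input arm Z1: Z_in = Z1 + (Z3 || Z2) = 0 + j106.2 Ω = 106.2∠90.0° Ω.
Step 5 — Source phasor: V = 240∠-72.7° V = 71.37 - j229.1 V.
Step 6 — Current: I = V / Z = -2.158 - j0.6721 A = 2.26∠-162.7° A.
Step 7 — Complex power: S = V·I* = 0 + j542.4 VA.
Step 8 — Real power: P = Re(S) = 0 W.
Step 9 — Reactive power: Q = Im(S) = 542.4 VAR.
Step 10 — Apparent power: |S| = 542.4 VA.
Step 11 — Power factor: PF = P/|S| = 0 (lagging).

(a) P = 0 W  (b) Q = 542.4 VAR  (c) S = 542.4 VA  (d) PF = 0 (lagging)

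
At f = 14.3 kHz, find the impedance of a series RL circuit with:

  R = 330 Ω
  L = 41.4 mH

Step 1 — Angular frequency: ω = 2π·f = 2π·1.43e+04 = 8.985e+04 rad/s.
Step 2 — Component impedances:
  R: Z = R = 330 Ω
  L: Z = jωL = j·8.985e+04·0.0414 = 0 + j3720 Ω
Step 3 — Series combination: Z_total = R + L = 330 + j3720 Ω = 3734∠84.9° Ω.

Z = 330 + j3720 Ω = 3734∠84.9° Ω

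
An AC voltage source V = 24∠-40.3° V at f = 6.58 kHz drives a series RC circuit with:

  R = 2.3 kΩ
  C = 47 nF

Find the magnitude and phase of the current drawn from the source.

Step 1 — Angular frequency: ω = 2π·f = 2π·6580 = 4.134e+04 rad/s.
Step 2 — Component impedances:
  R: Z = R = 2300 Ω
  C: Z = 1/(jωC) = -j/(ω·C) = 0 - j514.6 Ω
Step 3 — Series combination: Z_total = R + C = 2300 - j514.6 Ω = 2357∠-12.6° Ω.
Step 4 — Source phasor: V = 24∠-40.3° V = 18.3 - j15.52 V.
Step 5 — Ohm's law: I = V / Z_total = (18.3 - j15.52) / (2300 - j514.6) = 0.009017 - j0.004732 A.
Step 6 — Convert to polar: |I| = 0.01018 A, ∠I = -27.7°.

I = 0.01018∠-27.7° A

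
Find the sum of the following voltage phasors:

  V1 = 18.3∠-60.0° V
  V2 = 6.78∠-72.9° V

Step 1 — Convert each phasor to rectangular form:
  V1 = 18.3·(cos(-60.0°) + j·sin(-60.0°)) = 9.15 - j15.85 V
  V2 = 6.78·(cos(-72.9°) + j·sin(-72.9°)) = 1.994 - j6.48 V
Step 2 — Sum components: V_total = 11.14 - j22.33 V.
Step 3 — Convert to polar: |V_total| = 24.95 V, ∠V_total = -63.5°.

V_total = 24.95∠-63.5° V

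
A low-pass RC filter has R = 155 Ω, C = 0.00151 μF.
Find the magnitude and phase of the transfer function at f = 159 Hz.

Step 1 — Angular frequency: ω = 2π·159 = 999 rad/s.
Step 2 — Transfer function: H(jω) = 1/(1 + jωRC).
Step 3 — Denominator: 1 + jωRC = 1 + j·999·155·1.51e-09 = 1 + j0.0002338.
Step 4 — H = 1 - j0.0002338.
Step 5 — Magnitude: |H| = 1 (-0.0 dB); phase: φ = -0.0°.

|H| = 1 (-0.0 dB), φ = -0.0°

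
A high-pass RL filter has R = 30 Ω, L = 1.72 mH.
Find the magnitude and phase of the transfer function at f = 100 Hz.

Step 1 — Angular frequency: ω = 2π·100 = 628.3 rad/s.
Step 2 — Transfer function: H(jω) = jωL/(R + jωL).
Step 3 — Numerator jωL = j·1.081; denominator R + jωL = 30 + j1.081.
Step 4 — H = 0.001296 + j0.03598.
Step 5 — Magnitude: |H| = 0.036 (-28.9 dB); phase: φ = 87.9°.

|H| = 0.036 (-28.9 dB), φ = 87.9°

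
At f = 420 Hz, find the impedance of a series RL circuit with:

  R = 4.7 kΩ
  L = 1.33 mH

Step 1 — Angular frequency: ω = 2π·f = 2π·420 = 2639 rad/s.
Step 2 — Component impedances:
  R: Z = R = 4700 Ω
  L: Z = jωL = j·2639·0.00133 = 0 + j3.51 Ω
Step 3 — Series combination: Z_total = R + L = 4700 + j3.51 Ω = 4700∠0.0° Ω.

Z = 4700 + j3.51 Ω = 4700∠0.0° Ω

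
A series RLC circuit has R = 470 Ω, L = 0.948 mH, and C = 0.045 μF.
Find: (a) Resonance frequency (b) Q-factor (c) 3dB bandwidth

Step 1 — Resonance condition Im(Z)=0 gives ω₀ = 1/√(LC).
Step 2 — ω₀ = 1/√(0.000948·4.5e-08) = 1.531e+05 rad/s.
Step 3 — f₀ = ω₀/(2π) = 2.437e+04 Hz.
Step 4 — Series Q: Q = ω₀L/R = 1.531e+05·0.000948/470 = 0.3088.
Step 5 — 3dB bandwidth: Δω = ω₀/Q = 4.958e+05 rad/s; BW = Δω/(2π) = 7.891e+04 Hz.

(a) f₀ = 2.437e+04 Hz  (b) Q = 0.3088  (c) BW = 7.891e+04 Hz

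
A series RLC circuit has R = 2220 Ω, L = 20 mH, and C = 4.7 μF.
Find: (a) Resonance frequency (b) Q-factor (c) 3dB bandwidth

Step 1 — Resonance: ω₀ = 1/√(LC) = 1/√(0.02·4.7e-06) = 3262 rad/s.
Step 2 — f₀ = ω₀/(2π) = 519.1 Hz.
Step 3 — Series Q: Q = ω₀L/R = 3262·0.02/2220 = 0.02938.
Step 4 — Bandwidth: Δω = ω₀/Q = 1.11e+05 rad/s; BW = Δω/(2π) = 1.767e+04 Hz.

(a) f₀ = 519.1 Hz  (b) Q = 0.02938  (c) BW = 1.767e+04 Hz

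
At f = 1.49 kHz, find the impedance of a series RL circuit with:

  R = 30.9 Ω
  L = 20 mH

Step 1 — Angular frequency: ω = 2π·f = 2π·1490 = 9362 rad/s.
Step 2 — Component impedances:
  R: Z = R = 30.9 Ω
  L: Z = jωL = j·9362·0.02 = 0 + j187.2 Ω
Step 3 — Series combination: Z_total = R + L = 30.9 + j187.2 Ω = 189.8∠80.6° Ω.

Z = 30.9 + j187.2 Ω = 189.8∠80.6° Ω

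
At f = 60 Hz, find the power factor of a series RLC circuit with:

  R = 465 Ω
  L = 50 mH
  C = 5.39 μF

Step 1 — Angular frequency: ω = 2π·f = 2π·60 = 377 rad/s.
Step 2 — Component impedances:
  R: Z = R = 465 Ω
  L: Z = jωL = j·377·0.05 = 0 + j18.85 Ω
  C: Z = 1/(jωC) = -j/(ω·C) = 0 - j492.1 Ω
Step 3 — Series combination: Z_total = R + L + C = 465 - j473.3 Ω = 663.5∠-45.5° Ω.
Step 4 — Power factor: PF = cos(φ) = Re(Z)/|Z| = 465/663.5 = 0.7008.
Step 5 — Type: Im(Z) = -473.3 ⇒ leading (phase φ = -45.5°).

PF = 0.7008 (leading, φ = -45.5°)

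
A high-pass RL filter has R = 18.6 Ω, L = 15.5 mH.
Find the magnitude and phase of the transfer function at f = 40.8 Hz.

Step 1 — Angular frequency: ω = 2π·40.8 = 256.4 rad/s.
Step 2 — Transfer function: H(jω) = jωL/(R + jωL).
Step 3 — Numerator jωL = j·3.973; denominator R + jωL = 18.6 + j3.973.
Step 4 — H = 0.04365 + j0.2043.
Step 5 — Magnitude: |H| = 0.2089 (-13.6 dB); phase: φ = 77.9°.

|H| = 0.2089 (-13.6 dB), φ = 77.9°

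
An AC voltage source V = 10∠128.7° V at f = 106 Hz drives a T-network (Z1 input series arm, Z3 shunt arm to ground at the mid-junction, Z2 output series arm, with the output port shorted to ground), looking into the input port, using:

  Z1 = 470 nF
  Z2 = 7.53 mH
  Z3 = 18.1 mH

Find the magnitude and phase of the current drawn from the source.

Step 1 — Angular frequency: ω = 2π·f = 2π·106 = 666 rad/s.
Step 2 — Component impedances:
  Z1: Z = 1/(jωC) = -j/(ω·C) = 0 - j3195 Ω
  Z2: Z = jωL = j·666·0.00753 = 0 + j5.015 Ω
  Z3: Z = jωL = j·666·0.0181 = 0 + j12.05 Ω
Step 3 — With the output port shorted to ground, the output series arm Z2 runs from the junction to ground; the shunt arm Z3 also runs from the junction to ground. They appear in parallel: Z3 || Z2 = 0 + j3.542 Ω.
Step 4 — Series with input arm Z1: Z_in = Z1 + (Z3 || Z2) = 0 - j3191 Ω = 3191∠-90.0° Ω.
Step 5 — Source phasor: V = 10∠128.7° V = -6.252 + j7.804 V.
Step 6 — Ohm's law: I = V / Z_total = (-6.252 + j7.804) / (0 - j3191) = -0.002446 - j0.001959 A.
Step 7 — Convert to polar: |I| = 0.003134 A, ∠I = -141.3°.

I = 0.003134∠-141.3° A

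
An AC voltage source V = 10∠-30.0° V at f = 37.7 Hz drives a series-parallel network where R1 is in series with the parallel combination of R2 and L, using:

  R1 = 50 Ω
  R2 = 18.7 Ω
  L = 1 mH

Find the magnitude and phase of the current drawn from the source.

Step 1 — Angular frequency: ω = 2π·f = 2π·37.7 = 236.9 rad/s.
Step 2 — Component impedances:
  R1: Z = R = 50 Ω
  R2: Z = R = 18.7 Ω
  L: Z = jωL = j·236.9·0.001 = 0 + j0.2369 Ω
Step 3 — Parallel branch: R2 || L = 1/(1/R2 + 1/L) = 0.003 + j0.2368 Ω.
Step 4 — Series with R1: Z_total = R1 + (R2 || L) = 50 + j0.2368 Ω = 50∠0.3° Ω.
Step 5 — Source phasor: V = 10∠-30.0° V = 8.66 - j5 V.
Step 6 — Ohm's law: I = V / Z_total = (8.66 - j5) / (50 + j0.2368) = 0.1727 - j0.1008 A.
Step 7 — Convert to polar: |I| = 0.2 A, ∠I = -30.3°.

I = 0.2∠-30.3° A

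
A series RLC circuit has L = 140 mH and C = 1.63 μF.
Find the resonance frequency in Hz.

Step 1 — Resonance condition Im(Z)=0 gives ω₀ = 1/√(LC).
Step 2 — ω₀ = 1/√(0.14·1.63e-06) = 2093 rad/s.
Step 3 — f₀ = ω₀/(2π) = 333.2 Hz.

f₀ = 333.2 Hz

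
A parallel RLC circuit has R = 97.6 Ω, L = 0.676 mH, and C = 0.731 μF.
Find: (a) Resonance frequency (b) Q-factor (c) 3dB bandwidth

Step 1 — Resonance: ω₀ = 1/√(LC) = 1/√(0.000676·7.31e-07) = 4.499e+04 rad/s.
Step 2 — f₀ = ω₀/(2π) = 7160 Hz.
Step 3 — Parallel Q: Q = R/(ω₀L) = 97.6/(4.499e+04·0.000676) = 3.209.
Step 4 — Bandwidth: Δω = ω₀/Q = 1.402e+04 rad/s; BW = Δω/(2π) = 2231 Hz.

(a) f₀ = 7160 Hz  (b) Q = 3.209  (c) BW = 2231 Hz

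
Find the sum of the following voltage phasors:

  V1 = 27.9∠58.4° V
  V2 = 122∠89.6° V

Step 1 — Convert each phasor to rectangular form:
  V1 = 27.9·(cos(58.4°) + j·sin(58.4°)) = 14.62 + j23.76 V
  V2 = 122·(cos(89.6°) + j·sin(89.6°)) = 0.8517 + j122 V
Step 2 — Sum components: V_total = 15.47 + j145.8 V.
Step 3 — Convert to polar: |V_total| = 146.6 V, ∠V_total = 83.9°.

V_total = 146.6∠83.9° V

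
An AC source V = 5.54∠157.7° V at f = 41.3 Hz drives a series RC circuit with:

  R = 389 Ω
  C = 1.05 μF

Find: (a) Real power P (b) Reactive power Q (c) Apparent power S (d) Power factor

Step 1 — Angular frequency: ω = 2π·f = 2π·41.3 = 259.5 rad/s.
Step 2 — Component impedances:
  R: Z = R = 389 Ω
  C: Z = 1/(jωC) = -j/(ω·C) = 0 - j3670 Ω
Step 3 — Series combination: Z_total = R + C = 389 - j3670 Ω = 3691∠-83.9° Ω.
Step 4 — Source phasor: V = 5.54∠157.7° V = -5.126 + j2.102 V.
Step 5 — Current: I = V / Z = -0.0007128 - j0.001321 A = 0.001501∠-118.4° A.
Step 6 — Complex power: S = V·I* = 0.0008765 - j0.00827 VA.
Step 7 — Real power: P = Re(S) = 0.0008765 W.
Step 8 — Reactive power: Q = Im(S) = -0.00827 VAR.
Step 9 — Apparent power: |S| = 0.008316 VA.
Step 10 — Power factor: PF = P/|S| = 0.1054 (leading).

(a) P = 0.0008765 W  (b) Q = -0.00827 VAR  (c) S = 0.008316 VA  (d) PF = 0.1054 (leading)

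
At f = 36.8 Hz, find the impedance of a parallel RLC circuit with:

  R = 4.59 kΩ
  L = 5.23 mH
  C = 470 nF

Step 1 — Angular frequency: ω = 2π·f = 2π·36.8 = 231.2 rad/s.
Step 2 — Component impedances:
  R: Z = R = 4590 Ω
  L: Z = jωL = j·231.2·0.00523 = 0 + j1.209 Ω
  C: Z = 1/(jωC) = -j/(ω·C) = 0 - j9202 Ω
Step 3 — Parallel combination: 1/Z_total = 1/R + 1/L + 1/C; Z_total = 0.0003187 + j1.209 Ω = 1.209∠90.0° Ω.

Z = 0.0003187 + j1.209 Ω = 1.209∠90.0° Ω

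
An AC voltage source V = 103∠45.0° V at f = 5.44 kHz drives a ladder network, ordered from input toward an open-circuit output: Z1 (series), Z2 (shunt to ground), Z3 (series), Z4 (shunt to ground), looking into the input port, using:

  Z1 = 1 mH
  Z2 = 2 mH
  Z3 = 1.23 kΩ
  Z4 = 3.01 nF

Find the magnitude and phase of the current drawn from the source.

Step 1 — Angular frequency: ω = 2π·f = 2π·5440 = 3.418e+04 rad/s.
Step 2 — Component impedances:
  Z1: Z = jωL = j·3.418e+04·0.001 = 0 + j34.18 Ω
  Z2: Z = jωL = j·3.418e+04·0.002 = 0 + j68.36 Ω
  Z3: Z = R = 1230 Ω
  Z4: Z = 1/(jωC) = -j/(ω·C) = 0 - j9720 Ω
Step 3 — Ladder network (open output): work backward from the far end, alternating series and parallel combinations. Z_in = 0.06072 + j103 Ω = 103∠90.0° Ω.
Step 4 — Source phasor: V = 103∠45.0° V = 72.83 + j72.83 V.
Step 5 — Ohm's law: I = V / Z_total = (72.83 + j72.83) / (0.06072 + j103) = 0.7074 - j0.7066 A.
Step 6 — Convert to polar: |I| = 0.9998 A, ∠I = -45.0°.

I = 0.9998∠-45.0° A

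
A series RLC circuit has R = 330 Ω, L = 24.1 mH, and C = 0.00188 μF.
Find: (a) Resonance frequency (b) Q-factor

Step 1 — Resonance condition Im(Z)=0 gives ω₀ = 1/√(LC).
Step 2 — ω₀ = 1/√(0.0241·1.88e-09) = 1.486e+05 rad/s.
Step 3 — f₀ = ω₀/(2π) = 2.364e+04 Hz.
Step 4 — Series Q: Q = ω₀L/R = 1.486e+05·0.0241/330 = 10.85.

(a) f₀ = 2.364e+04 Hz  (b) Q = 10.85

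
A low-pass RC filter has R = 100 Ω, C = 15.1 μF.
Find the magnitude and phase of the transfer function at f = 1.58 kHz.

Step 1 — Angular frequency: ω = 2π·1580 = 9927 rad/s.
Step 2 — Transfer function: H(jω) = 1/(1 + jωRC).
Step 3 — Denominator: 1 + jωRC = 1 + j·9927·100·1.51e-05 = 1 + j14.99.
Step 4 — H = 0.00443 - j0.06641.
Step 5 — Magnitude: |H| = 0.06656 (-23.5 dB); phase: φ = -86.2°.

|H| = 0.06656 (-23.5 dB), φ = -86.2°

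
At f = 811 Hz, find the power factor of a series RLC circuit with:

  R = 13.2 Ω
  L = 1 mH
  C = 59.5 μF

Step 1 — Angular frequency: ω = 2π·f = 2π·811 = 5096 rad/s.
Step 2 — Component impedances:
  R: Z = R = 13.2 Ω
  L: Z = jωL = j·5096·0.001 = 0 + j5.096 Ω
  C: Z = 1/(jωC) = -j/(ω·C) = 0 - j3.298 Ω
Step 3 — Series combination: Z_total = R + L + C = 13.2 + j1.797 Ω = 13.32∠7.8° Ω.
Step 4 — Power factor: PF = cos(φ) = Re(Z)/|Z| = 13.2/13.3218 = 0.9909.
Step 5 — Type: Im(Z) = 1.797 ⇒ lagging (phase φ = 7.8°).

PF = 0.9909 (lagging, φ = 7.8°)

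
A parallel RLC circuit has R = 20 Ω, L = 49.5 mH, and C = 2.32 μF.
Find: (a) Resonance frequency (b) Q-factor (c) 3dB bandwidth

Step 1 — Resonance: ω₀ = 1/√(LC) = 1/√(0.0495·2.32e-06) = 2951 rad/s.
Step 2 — f₀ = ω₀/(2π) = 469.6 Hz.
Step 3 — Parallel Q: Q = R/(ω₀L) = 20/(2951·0.0495) = 0.1369.
Step 4 — Bandwidth: Δω = ω₀/Q = 2.155e+04 rad/s; BW = Δω/(2π) = 3430 Hz.

(a) f₀ = 469.6 Hz  (b) Q = 0.1369  (c) BW = 3430 Hz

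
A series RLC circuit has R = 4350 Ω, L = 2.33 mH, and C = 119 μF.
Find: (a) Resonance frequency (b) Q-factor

Step 1 — Resonance condition Im(Z)=0 gives ω₀ = 1/√(LC).
Step 2 — ω₀ = 1/√(0.00233·0.000119) = 1899 rad/s.
Step 3 — f₀ = ω₀/(2π) = 302.3 Hz.
Step 4 — Series Q: Q = ω₀L/R = 1899·0.00233/4350 = 0.001017.

(a) f₀ = 302.3 Hz  (b) Q = 0.001017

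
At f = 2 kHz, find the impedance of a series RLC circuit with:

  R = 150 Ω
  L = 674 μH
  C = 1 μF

Step 1 — Angular frequency: ω = 2π·f = 2π·2000 = 1.257e+04 rad/s.
Step 2 — Component impedances:
  R: Z = R = 150 Ω
  L: Z = jωL = j·1.257e+04·0.000674 = 0 + j8.47 Ω
  C: Z = 1/(jωC) = -j/(ω·C) = 0 - j79.58 Ω
Step 3 — Series combination: Z_total = R + L + C = 150 - j71.11 Ω = 166∠-25.4° Ω.

Z = 150 - j71.11 Ω = 166∠-25.4° Ω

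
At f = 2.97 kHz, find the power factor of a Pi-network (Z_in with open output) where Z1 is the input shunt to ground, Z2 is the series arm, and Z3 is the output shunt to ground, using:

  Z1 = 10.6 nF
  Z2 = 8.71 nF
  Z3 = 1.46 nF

Step 1 — Angular frequency: ω = 2π·f = 2π·2970 = 1.866e+04 rad/s.
Step 2 — Component impedances:
  Z1: Z = 1/(jωC) = -j/(ω·C) = 0 - j5055 Ω
  Z2: Z = 1/(jωC) = -j/(ω·C) = 0 - j6152 Ω
  Z3: Z = 1/(jωC) = -j/(ω·C) = 0 - j3.67e+04 Ω
Step 3 — With open output, the series arm Z2 and the output shunt Z3 appear in series to ground: Z2 + Z3 = 0 - j4.286e+04 Ω.
Step 4 — Parallel with input shunt Z1: Z_in = Z1 || (Z2 + Z3) = 0 - j4522 Ω = 4522∠-90.0° Ω.
Step 5 — Power factor: PF = cos(φ) = Re(Z)/|Z| = 0/4522 = 0.
Step 6 — Type: Im(Z) = -4522 ⇒ leading (phase φ = -90.0°).

PF = 0 (leading, φ = -90.0°)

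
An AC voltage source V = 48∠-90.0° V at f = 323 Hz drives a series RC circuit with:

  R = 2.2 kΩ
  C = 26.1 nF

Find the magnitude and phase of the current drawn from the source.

Step 1 — Angular frequency: ω = 2π·f = 2π·323 = 2029 rad/s.
Step 2 — Component impedances:
  R: Z = R = 2200 Ω
  C: Z = 1/(jωC) = -j/(ω·C) = 0 - j1.888e+04 Ω
Step 3 — Series combination: Z_total = R + C = 2200 - j1.888e+04 Ω = 1.901e+04∠-83.4° Ω.
Step 4 — Source phasor: V = 48∠-90.0° V = 0 - j48 V.
Step 5 — Ohm's law: I = V / Z_total = (0 - j48) / (2200 - j1.888e+04) = 0.002508 - j0.0002923 A.
Step 6 — Convert to polar: |I| = 0.002525 A, ∠I = -6.6°.

I = 0.002525∠-6.6° A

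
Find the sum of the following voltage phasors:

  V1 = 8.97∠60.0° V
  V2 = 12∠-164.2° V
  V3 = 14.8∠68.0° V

Step 1 — Convert each phasor to rectangular form:
  V1 = 8.97·(cos(60.0°) + j·sin(60.0°)) = 4.485 + j7.768 V
  V2 = 12·(cos(-164.2°) + j·sin(-164.2°)) = -11.55 - j3.267 V
  V3 = 14.8·(cos(68.0°) + j·sin(68.0°)) = 5.544 + j13.72 V
Step 2 — Sum components: V_total = -1.517 + j18.22 V.
Step 3 — Convert to polar: |V_total| = 18.29 V, ∠V_total = 94.8°.

V_total = 18.29∠94.8° V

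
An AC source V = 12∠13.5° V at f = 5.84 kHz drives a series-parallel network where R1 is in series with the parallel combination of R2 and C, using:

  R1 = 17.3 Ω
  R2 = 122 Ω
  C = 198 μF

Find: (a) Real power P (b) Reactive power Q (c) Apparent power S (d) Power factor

Step 1 — Angular frequency: ω = 2π·f = 2π·5840 = 3.669e+04 rad/s.
Step 2 — Component impedances:
  R1: Z = R = 17.3 Ω
  R2: Z = R = 122 Ω
  C: Z = 1/(jωC) = -j/(ω·C) = 0 - j0.1376 Ω
Step 3 — Parallel branch: R2 || C = 1/(1/R2 + 1/C) = 0.0001553 - j0.1376 Ω.
Step 4 — Series with R1: Z_total = R1 + (R2 || C) = 17.3 - j0.1376 Ω = 17.3∠-0.5° Ω.
Step 5 — Source phasor: V = 12∠13.5° V = 11.67 + j2.801 V.
Step 6 — Current: I = V / Z = 0.6731 + j0.1673 A = 0.6936∠14.0° A.
Step 7 — Complex power: S = V·I* = 8.323 - j0.06622 VA.
Step 8 — Real power: P = Re(S) = 8.323 W.
Step 9 — Reactive power: Q = Im(S) = -0.06622 VAR.
Step 10 — Apparent power: |S| = 8.323 VA.
Step 11 — Power factor: PF = P/|S| = 1 (leading).

(a) P = 8.323 W  (b) Q = -0.06622 VAR  (c) S = 8.323 VA  (d) PF = 1 (leading)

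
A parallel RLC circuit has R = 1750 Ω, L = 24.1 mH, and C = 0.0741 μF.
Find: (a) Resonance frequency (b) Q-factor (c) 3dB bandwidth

Step 1 — Resonance: ω₀ = 1/√(LC) = 1/√(0.0241·7.41e-08) = 2.366e+04 rad/s.
Step 2 — f₀ = ω₀/(2π) = 3766 Hz.
Step 3 — Parallel Q: Q = R/(ω₀L) = 1750/(2.366e+04·0.0241) = 3.069.
Step 4 — Bandwidth: Δω = ω₀/Q = 7712 rad/s; BW = Δω/(2π) = 1227 Hz.

(a) f₀ = 3766 Hz  (b) Q = 3.069  (c) BW = 1227 Hz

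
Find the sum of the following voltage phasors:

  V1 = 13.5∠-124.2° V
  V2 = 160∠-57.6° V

Step 1 — Convert each phasor to rectangular form:
  V1 = 13.5·(cos(-124.2°) + j·sin(-124.2°)) = -7.588 - j11.17 V
  V2 = 160·(cos(-57.6°) + j·sin(-57.6°)) = 85.73 - j135.1 V
Step 2 — Sum components: V_total = 78.14 - j146.3 V.
Step 3 — Convert to polar: |V_total| = 165.8 V, ∠V_total = -61.9°.

V_total = 165.8∠-61.9° V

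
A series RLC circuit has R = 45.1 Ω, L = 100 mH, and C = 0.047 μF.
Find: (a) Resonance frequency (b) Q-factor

Step 1 — Resonance condition Im(Z)=0 gives ω₀ = 1/√(LC).
Step 2 — ω₀ = 1/√(0.1·4.7e-08) = 1.459e+04 rad/s.
Step 3 — f₀ = ω₀/(2π) = 2322 Hz.
Step 4 — Series Q: Q = ω₀L/R = 1.459e+04·0.1/45.1 = 32.34.

(a) f₀ = 2322 Hz  (b) Q = 32.34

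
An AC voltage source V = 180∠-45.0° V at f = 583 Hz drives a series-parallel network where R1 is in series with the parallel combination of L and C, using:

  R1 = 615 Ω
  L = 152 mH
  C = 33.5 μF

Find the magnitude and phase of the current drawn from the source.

Step 1 — Angular frequency: ω = 2π·f = 2π·583 = 3663 rad/s.
Step 2 — Component impedances:
  R1: Z = R = 615 Ω
  L: Z = jωL = j·3663·0.152 = 0 + j556.8 Ω
  C: Z = 1/(jωC) = -j/(ω·C) = 0 - j8.149 Ω
Step 3 — Parallel branch: L || C = 1/(1/L + 1/C) = 0 - j8.27 Ω.
Step 4 — Series with R1: Z_total = R1 + (L || C) = 615 - j8.27 Ω = 615.1∠-0.8° Ω.
Step 5 — Source phasor: V = 180∠-45.0° V = 127.3 - j127.3 V.
Step 6 — Ohm's law: I = V / Z_total = (127.3 - j127.3) / (615 - j8.27) = 0.2097 - j0.2041 A.
Step 7 — Convert to polar: |I| = 0.2927 A, ∠I = -44.2°.

I = 0.2927∠-44.2° A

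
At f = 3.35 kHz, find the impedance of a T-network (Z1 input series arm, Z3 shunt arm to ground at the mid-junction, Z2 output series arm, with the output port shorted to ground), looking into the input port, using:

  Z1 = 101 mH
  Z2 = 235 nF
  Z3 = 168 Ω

Step 1 — Angular frequency: ω = 2π·f = 2π·3350 = 2.105e+04 rad/s.
Step 2 — Component impedances:
  Z1: Z = jωL = j·2.105e+04·0.101 = 0 + j2126 Ω
  Z2: Z = 1/(jωC) = -j/(ω·C) = 0 - j202.2 Ω
  Z3: Z = R = 168 Ω
Step 3 — With the output port shorted to ground, the output series arm Z2 runs from the junction to ground; the shunt arm Z3 also runs from the junction to ground. They appear in parallel: Z3 || Z2 = 99.38 - j82.58 Ω.
Step 4 — Series with input arm Z1: Z_in = Z1 + (Z3 || Z2) = 99.38 + j2043 Ω = 2046∠87.2° Ω.

Z = 99.38 + j2043 Ω = 2046∠87.2° Ω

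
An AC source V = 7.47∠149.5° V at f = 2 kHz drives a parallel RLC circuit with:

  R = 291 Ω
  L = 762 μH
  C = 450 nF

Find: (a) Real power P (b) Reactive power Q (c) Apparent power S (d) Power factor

Step 1 — Angular frequency: ω = 2π·f = 2π·2000 = 1.257e+04 rad/s.
Step 2 — Component impedances:
  R: Z = R = 291 Ω
  L: Z = jωL = j·1.257e+04·0.000762 = 0 + j9.576 Ω
  C: Z = 1/(jωC) = -j/(ω·C) = 0 - j176.8 Ω
Step 3 — Parallel combination: 1/Z_total = 1/R + 1/L + 1/C; Z_total = 0.3518 + j10.11 Ω = 10.12∠88.0° Ω.
Step 4 — Source phasor: V = 7.47∠149.5° V = -6.436 + j3.791 V.
Step 5 — Current: I = V / Z = 0.3524 + j0.6488 A = 0.7383∠61.5° A.
Step 6 — Complex power: S = V·I* = 0.1918 + j5.512 VA.
Step 7 — Real power: P = Re(S) = 0.1918 W.
Step 8 — Reactive power: Q = Im(S) = 5.512 VAR.
Step 9 — Apparent power: |S| = 5.515 VA.
Step 10 — Power factor: PF = P/|S| = 0.03477 (lagging).

(a) P = 0.1918 W  (b) Q = 5.512 VAR  (c) S = 5.515 VA  (d) PF = 0.03477 (lagging)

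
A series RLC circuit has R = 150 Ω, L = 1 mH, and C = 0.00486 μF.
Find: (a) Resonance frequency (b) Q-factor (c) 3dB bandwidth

Step 1 — Resonance: ω₀ = 1/√(LC) = 1/√(0.001·4.86e-09) = 4.536e+05 rad/s.
Step 2 — f₀ = ω₀/(2π) = 7.219e+04 Hz.
Step 3 — Series Q: Q = ω₀L/R = 4.536e+05·0.001/150 = 3.024.
Step 4 — Bandwidth: Δω = ω₀/Q = 1.5e+05 rad/s; BW = Δω/(2π) = 2.387e+04 Hz.

(a) f₀ = 7.219e+04 Hz  (b) Q = 3.024  (c) BW = 2.387e+04 Hz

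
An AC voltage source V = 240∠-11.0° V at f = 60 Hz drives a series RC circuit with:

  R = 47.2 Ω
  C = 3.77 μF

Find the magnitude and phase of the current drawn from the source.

Step 1 — Angular frequency: ω = 2π·f = 2π·60 = 377 rad/s.
Step 2 — Component impedances:
  R: Z = R = 47.2 Ω
  C: Z = 1/(jωC) = -j/(ω·C) = 0 - j703.6 Ω
Step 3 — Series combination: Z_total = R + C = 47.2 - j703.6 Ω = 705.2∠-86.2° Ω.
Step 4 — Source phasor: V = 240∠-11.0° V = 235.6 - j45.79 V.
Step 5 — Ohm's law: I = V / Z_total = (235.6 - j45.79) / (47.2 - j703.6) = 0.08715 + j0.329 A.
Step 6 — Convert to polar: |I| = 0.3403 A, ∠I = 75.2°.

I = 0.3403∠75.2° A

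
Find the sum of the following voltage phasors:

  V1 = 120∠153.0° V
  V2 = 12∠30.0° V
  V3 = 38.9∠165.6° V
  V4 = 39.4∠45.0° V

Step 1 — Convert each phasor to rectangular form:
  V1 = 120·(cos(153.0°) + j·sin(153.0°)) = -106.9 + j54.48 V
  V2 = 12·(cos(30.0°) + j·sin(30.0°)) = 10.39 + j6 V
  V3 = 38.9·(cos(165.6°) + j·sin(165.6°)) = -37.68 + j9.674 V
  V4 = 39.4·(cos(45.0°) + j·sin(45.0°)) = 27.86 + j27.86 V
Step 2 — Sum components: V_total = -106.3 + j98.01 V.
Step 3 — Convert to polar: |V_total| = 144.6 V, ∠V_total = 137.3°.

V_total = 144.6∠137.3° V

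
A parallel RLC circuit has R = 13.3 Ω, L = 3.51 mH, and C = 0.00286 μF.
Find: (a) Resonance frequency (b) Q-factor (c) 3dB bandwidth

Step 1 — Resonance: ω₀ = 1/√(LC) = 1/√(0.00351·2.86e-09) = 3.156e+05 rad/s.
Step 2 — f₀ = ω₀/(2π) = 5.023e+04 Hz.
Step 3 — Parallel Q: Q = R/(ω₀L) = 13.3/(3.156e+05·0.00351) = 0.01201.
Step 4 — Bandwidth: Δω = ω₀/Q = 2.629e+07 rad/s; BW = Δω/(2π) = 4.184e+06 Hz.

(a) f₀ = 5.023e+04 Hz  (b) Q = 0.01201  (c) BW = 4.184e+06 Hz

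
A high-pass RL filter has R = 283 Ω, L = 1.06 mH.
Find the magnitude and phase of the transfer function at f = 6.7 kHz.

Step 1 — Angular frequency: ω = 2π·6700 = 4.21e+04 rad/s.
Step 2 — Transfer function: H(jω) = jωL/(R + jωL).
Step 3 — Numerator jωL = j·44.62; denominator R + jωL = 283 + j44.62.
Step 4 — H = 0.02426 + j0.1539.
Step 5 — Magnitude: |H| = 0.1558 (-16.2 dB); phase: φ = 81.0°.

|H| = 0.1558 (-16.2 dB), φ = 81.0°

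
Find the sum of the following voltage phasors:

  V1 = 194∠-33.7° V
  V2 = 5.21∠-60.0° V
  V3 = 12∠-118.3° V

Step 1 — Convert each phasor to rectangular form:
  V1 = 194·(cos(-33.7°) + j·sin(-33.7°)) = 161.4 - j107.6 V
  V2 = 5.21·(cos(-60.0°) + j·sin(-60.0°)) = 2.605 - j4.512 V
  V3 = 12·(cos(-118.3°) + j·sin(-118.3°)) = -5.689 - j10.57 V
Step 2 — Sum components: V_total = 158.3 - j122.7 V.
Step 3 — Convert to polar: |V_total| = 200.3 V, ∠V_total = -37.8°.

V_total = 200.3∠-37.8° V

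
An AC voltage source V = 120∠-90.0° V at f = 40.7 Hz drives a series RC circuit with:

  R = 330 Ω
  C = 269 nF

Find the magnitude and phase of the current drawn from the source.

Step 1 — Angular frequency: ω = 2π·f = 2π·40.7 = 255.7 rad/s.
Step 2 — Component impedances:
  R: Z = R = 330 Ω
  C: Z = 1/(jωC) = -j/(ω·C) = 0 - j1.454e+04 Ω
Step 3 — Series combination: Z_total = R + C = 330 - j1.454e+04 Ω = 1.454e+04∠-88.7° Ω.
Step 4 — Source phasor: V = 120∠-90.0° V = 0 - j120 V.
Step 5 — Ohm's law: I = V / Z_total = (0 - j120) / (330 - j1.454e+04) = 0.008251 - j0.0001873 A.
Step 6 — Convert to polar: |I| = 0.008253 A, ∠I = -1.3°.

I = 0.008253∠-1.3° A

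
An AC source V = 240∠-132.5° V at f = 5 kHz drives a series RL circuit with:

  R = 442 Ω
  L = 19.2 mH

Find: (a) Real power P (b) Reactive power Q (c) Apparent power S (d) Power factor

Step 1 — Angular frequency: ω = 2π·f = 2π·5000 = 3.142e+04 rad/s.
Step 2 — Component impedances:
  R: Z = R = 442 Ω
  L: Z = jωL = j·3.142e+04·0.0192 = 0 + j603.2 Ω
Step 3 — Series combination: Z_total = R + L = 442 + j603.2 Ω = 747.8∠53.8° Ω.
Step 4 — Source phasor: V = 240∠-132.5° V = -162.1 - j176.9 V.
Step 5 — Current: I = V / Z = -0.319 + j0.03503 A = 0.3209∠173.7° A.
Step 6 — Complex power: S = V·I* = 45.53 + j62.13 VA.
Step 7 — Real power: P = Re(S) = 45.53 W.
Step 8 — Reactive power: Q = Im(S) = 62.13 VAR.
Step 9 — Apparent power: |S| = 77.03 VA.
Step 10 — Power factor: PF = P/|S| = 0.5911 (lagging).

(a) P = 45.53 W  (b) Q = 62.13 VAR  (c) S = 77.03 VA  (d) PF = 0.5911 (lagging)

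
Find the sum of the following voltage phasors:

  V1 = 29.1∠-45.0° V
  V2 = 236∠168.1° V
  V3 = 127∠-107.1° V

Step 1 — Convert each phasor to rectangular form:
  V1 = 29.1·(cos(-45.0°) + j·sin(-45.0°)) = 20.58 - j20.58 V
  V2 = 236·(cos(168.1°) + j·sin(168.1°)) = -230.9 + j48.66 V
  V3 = 127·(cos(-107.1°) + j·sin(-107.1°)) = -37.34 - j121.4 V
Step 2 — Sum components: V_total = -247.7 - j93.3 V.
Step 3 — Convert to polar: |V_total| = 264.7 V, ∠V_total = -159.4°.

V_total = 264.7∠-159.4° V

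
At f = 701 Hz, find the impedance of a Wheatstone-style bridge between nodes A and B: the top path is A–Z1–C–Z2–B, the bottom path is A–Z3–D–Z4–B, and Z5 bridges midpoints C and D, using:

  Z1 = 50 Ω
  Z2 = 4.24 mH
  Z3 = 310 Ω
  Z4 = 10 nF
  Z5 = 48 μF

Step 1 — Angular frequency: ω = 2π·f = 2π·701 = 4405 rad/s.
Step 2 — Component impedances:
  Z1: Z = R = 50 Ω
  Z2: Z = jωL = j·4405·0.00424 = 0 + j18.68 Ω
  Z3: Z = R = 310 Ω
  Z4: Z = 1/(jωC) = -j/(ω·C) = 0 - j2.27e+04 Ω
  Z5: Z = 1/(jωC) = -j/(ω·C) = 0 - j4.73 Ω
Step 3 — Bridge requires nodal analysis (the Z5 bridge couples midpoints C and D, so the two paths cannot be reduced to a simple series/parallel combination). Setting node B to ground and injecting 1 A at node A, the 3-node admittance system at A, C, D solves to V_A = Z_AB = 43.06 + j18.6 Ω = 46.9∠23.4° Ω.

Z = 43.06 + j18.6 Ω = 46.9∠23.4° Ω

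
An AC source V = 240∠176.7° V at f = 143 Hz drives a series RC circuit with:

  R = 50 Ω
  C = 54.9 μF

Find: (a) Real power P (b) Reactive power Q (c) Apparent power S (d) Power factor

Step 1 — Angular frequency: ω = 2π·f = 2π·143 = 898.5 rad/s.
Step 2 — Component impedances:
  R: Z = R = 50 Ω
  C: Z = 1/(jωC) = -j/(ω·C) = 0 - j20.27 Ω
Step 3 — Series combination: Z_total = R + C = 50 - j20.27 Ω = 53.95∠-22.1° Ω.
Step 4 — Source phasor: V = 240∠176.7° V = -239.6 + j13.82 V.
Step 5 — Current: I = V / Z = -4.212 - j1.431 A = 4.448∠-161.2° A.
Step 6 — Complex power: S = V·I* = 989.4 - j401.1 VA.
Step 7 — Real power: P = Re(S) = 989.4 W.
Step 8 — Reactive power: Q = Im(S) = -401.1 VAR.
Step 9 — Apparent power: |S| = 1068 VA.
Step 10 — Power factor: PF = P/|S| = 0.9267 (leading).

(a) P = 989.4 W  (b) Q = -401.1 VAR  (c) S = 1068 VA  (d) PF = 0.9267 (leading)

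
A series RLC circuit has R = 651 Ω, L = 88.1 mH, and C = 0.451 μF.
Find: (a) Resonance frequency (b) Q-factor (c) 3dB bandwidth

Step 1 — Resonance condition Im(Z)=0 gives ω₀ = 1/√(LC).
Step 2 — ω₀ = 1/√(0.0881·4.51e-07) = 5017 rad/s.
Step 3 — f₀ = ω₀/(2π) = 798.4 Hz.
Step 4 — Series Q: Q = ω₀L/R = 5017·0.0881/651 = 0.6789.
Step 5 — 3dB bandwidth: Δω = ω₀/Q = 7389 rad/s; BW = Δω/(2π) = 1176 Hz.

(a) f₀ = 798.4 Hz  (b) Q = 0.6789  (c) BW = 1176 Hz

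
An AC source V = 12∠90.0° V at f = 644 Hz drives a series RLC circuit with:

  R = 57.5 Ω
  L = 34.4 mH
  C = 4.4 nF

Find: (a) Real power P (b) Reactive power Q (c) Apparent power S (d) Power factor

Step 1 — Angular frequency: ω = 2π·f = 2π·644 = 4046 rad/s.
Step 2 — Component impedances:
  R: Z = R = 57.5 Ω
  L: Z = jωL = j·4046·0.0344 = 0 + j139.2 Ω
  C: Z = 1/(jωC) = -j/(ω·C) = 0 - j5.617e+04 Ω
Step 3 — Series combination: Z_total = R + L + C = 57.5 - j5.603e+04 Ω = 5.603e+04∠-89.9° Ω.
Step 4 — Source phasor: V = 12∠90.0° V = 0 + j12 V.
Step 5 — Current: I = V / Z = -0.0002142 + j2.198e-07 A = 0.0002142∠179.9° A.
Step 6 — Complex power: S = V·I* = 2.638e-06 - j0.00257 VA.
Step 7 — Real power: P = Re(S) = 2.638e-06 W.
Step 8 — Reactive power: Q = Im(S) = -0.00257 VAR.
Step 9 — Apparent power: |S| = 0.00257 VA.
Step 10 — Power factor: PF = P/|S| = 0.001026 (leading).

(a) P = 2.638e-06 W  (b) Q = -0.00257 VAR  (c) S = 0.00257 VA  (d) PF = 0.001026 (leading)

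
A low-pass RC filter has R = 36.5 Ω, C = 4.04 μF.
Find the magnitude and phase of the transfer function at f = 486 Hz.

Step 1 — Angular frequency: ω = 2π·486 = 3054 rad/s.
Step 2 — Transfer function: H(jω) = 1/(1 + jωRC).
Step 3 — Denominator: 1 + jωRC = 1 + j·3054·36.5·4.04e-06 = 1 + j0.4503.
Step 4 — H = 0.8314 - j0.3744.
Step 5 — Magnitude: |H| = 0.9118 (-0.8 dB); phase: φ = -24.2°.

|H| = 0.9118 (-0.8 dB), φ = -24.2°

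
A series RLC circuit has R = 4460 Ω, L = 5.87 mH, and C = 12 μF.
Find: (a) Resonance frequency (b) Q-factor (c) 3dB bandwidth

Step 1 — Resonance: ω₀ = 1/√(LC) = 1/√(0.00587·1.2e-05) = 3768 rad/s.
Step 2 — f₀ = ω₀/(2π) = 599.7 Hz.
Step 3 — Series Q: Q = ω₀L/R = 3768·0.00587/4460 = 0.004959.
Step 4 — Bandwidth: Δω = ω₀/Q = 7.598e+05 rad/s; BW = Δω/(2π) = 1.209e+05 Hz.

(a) f₀ = 599.7 Hz  (b) Q = 0.004959  (c) BW = 1.209e+05 Hz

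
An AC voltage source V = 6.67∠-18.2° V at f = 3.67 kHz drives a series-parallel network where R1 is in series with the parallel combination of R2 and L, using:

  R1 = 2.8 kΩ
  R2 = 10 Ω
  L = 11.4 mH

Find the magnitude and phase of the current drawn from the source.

Step 1 — Angular frequency: ω = 2π·f = 2π·3670 = 2.306e+04 rad/s.
Step 2 — Component impedances:
  R1: Z = R = 2800 Ω
  R2: Z = R = 10 Ω
  L: Z = jωL = j·2.306e+04·0.0114 = 0 + j262.9 Ω
Step 3 — Parallel branch: R2 || L = 1/(1/R2 + 1/L) = 9.986 + j0.3799 Ω.
Step 4 — Series with R1: Z_total = R1 + (R2 || L) = 2810 + j0.3799 Ω = 2810∠0.0° Ω.
Step 5 — Source phasor: V = 6.67∠-18.2° V = 6.336 - j2.083 V.
Step 6 — Ohm's law: I = V / Z_total = (6.336 - j2.083) / (2810 + j0.3799) = 0.002255 - j0.0007417 A.
Step 7 — Convert to polar: |I| = 0.002374 A, ∠I = -18.2°.

I = 0.002374∠-18.2° A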